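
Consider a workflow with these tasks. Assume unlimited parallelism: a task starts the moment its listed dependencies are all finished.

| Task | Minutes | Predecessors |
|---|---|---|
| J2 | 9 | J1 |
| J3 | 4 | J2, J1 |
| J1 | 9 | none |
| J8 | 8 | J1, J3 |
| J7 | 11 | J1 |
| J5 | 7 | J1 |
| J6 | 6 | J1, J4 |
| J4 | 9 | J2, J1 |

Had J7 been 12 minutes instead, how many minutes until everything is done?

33

As given, the longest chain is J1→J2→J4→J6 = 9+9+9+6 = 33, so the finish is 33 minutes.
The longest path through J7 is only 20 minutes, so J7 has float 13.
No other chain overtakes it, so the finish is 33 minutes.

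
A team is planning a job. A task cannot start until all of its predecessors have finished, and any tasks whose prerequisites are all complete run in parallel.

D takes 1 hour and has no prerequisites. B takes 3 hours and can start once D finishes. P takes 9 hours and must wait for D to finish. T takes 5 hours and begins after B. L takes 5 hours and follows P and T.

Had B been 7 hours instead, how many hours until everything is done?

18

Critical path before the change: D→P→L = 1+9+5 = 15 giving 15 hours.
B has 1 hour of float (longest path through it is 14).
New critical path: D→B→T→L = 1+7+5+5 = 18 ⇒ 18 hours.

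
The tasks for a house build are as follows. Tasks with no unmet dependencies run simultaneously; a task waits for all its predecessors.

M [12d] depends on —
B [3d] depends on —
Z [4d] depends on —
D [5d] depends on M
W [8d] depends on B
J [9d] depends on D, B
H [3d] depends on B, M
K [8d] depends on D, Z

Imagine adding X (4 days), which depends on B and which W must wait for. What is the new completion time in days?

Originally the schedule takes 26 days.
With X inserted, W now waits for max(B, X).
New critical path: M→D→J = 12+5+9 = 26 ⇒ 26 days.

26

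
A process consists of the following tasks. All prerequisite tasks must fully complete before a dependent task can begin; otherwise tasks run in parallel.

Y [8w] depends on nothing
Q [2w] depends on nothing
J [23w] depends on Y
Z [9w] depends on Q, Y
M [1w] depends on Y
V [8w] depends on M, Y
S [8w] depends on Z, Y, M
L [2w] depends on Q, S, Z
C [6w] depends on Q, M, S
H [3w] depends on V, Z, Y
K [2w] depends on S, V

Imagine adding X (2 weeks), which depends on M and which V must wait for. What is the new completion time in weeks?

31

Originally the plan takes 31 weeks.
With X inserted, V now waits for max(M, Y, X).
New critical path: Y→J = 8+23 = 31 ⇒ 31 weeks.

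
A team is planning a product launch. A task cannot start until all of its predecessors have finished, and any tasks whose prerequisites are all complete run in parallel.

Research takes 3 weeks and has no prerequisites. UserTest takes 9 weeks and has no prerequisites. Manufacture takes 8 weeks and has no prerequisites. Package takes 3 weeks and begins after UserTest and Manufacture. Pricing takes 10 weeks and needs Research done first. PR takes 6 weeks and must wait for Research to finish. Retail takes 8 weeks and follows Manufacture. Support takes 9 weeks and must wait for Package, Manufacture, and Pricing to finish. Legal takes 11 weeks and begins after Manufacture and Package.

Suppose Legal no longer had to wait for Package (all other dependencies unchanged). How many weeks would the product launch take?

Before: longest chain UserTest→Package→Legal = 9+3+11 = 23, finish 23.
Without Package→Legal, Legal's earliest start moves from 12 to 8.
New critical path: Research→Pricing→Support = 3+10+9 = 22 ⇒ 22 weeks.

22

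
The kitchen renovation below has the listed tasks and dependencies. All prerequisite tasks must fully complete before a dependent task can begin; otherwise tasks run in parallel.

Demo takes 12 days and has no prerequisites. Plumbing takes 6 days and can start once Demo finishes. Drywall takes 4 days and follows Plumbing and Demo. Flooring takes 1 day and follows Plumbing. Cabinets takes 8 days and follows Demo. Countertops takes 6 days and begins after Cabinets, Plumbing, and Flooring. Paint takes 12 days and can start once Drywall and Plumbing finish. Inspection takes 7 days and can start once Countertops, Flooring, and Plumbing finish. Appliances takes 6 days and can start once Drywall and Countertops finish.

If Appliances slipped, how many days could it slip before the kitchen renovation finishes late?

2

Critical path: Demo→Plumbing→Drywall→Paint = 12+6+4+12 = 34, so the finish is 34 days.
The longest chain containing Appliances totals 32 days.
So Appliances can slip 34 − 32 = 2 days.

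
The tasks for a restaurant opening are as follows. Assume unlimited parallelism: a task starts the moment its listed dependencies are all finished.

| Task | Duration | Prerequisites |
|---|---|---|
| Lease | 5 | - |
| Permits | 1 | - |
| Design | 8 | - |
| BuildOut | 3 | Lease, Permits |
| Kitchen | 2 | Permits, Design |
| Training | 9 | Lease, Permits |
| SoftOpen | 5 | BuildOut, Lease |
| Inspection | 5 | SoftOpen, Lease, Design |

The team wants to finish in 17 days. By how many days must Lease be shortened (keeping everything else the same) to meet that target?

Current finish: 18 days; target: 17.
Lease is on every critical path, so each day cut from Lease cuts the finish by one (this holds down to a finish of 14).
Need 18 − 17 = 1 day off Lease → Lease becomes 4 days, finish becomes 17.

1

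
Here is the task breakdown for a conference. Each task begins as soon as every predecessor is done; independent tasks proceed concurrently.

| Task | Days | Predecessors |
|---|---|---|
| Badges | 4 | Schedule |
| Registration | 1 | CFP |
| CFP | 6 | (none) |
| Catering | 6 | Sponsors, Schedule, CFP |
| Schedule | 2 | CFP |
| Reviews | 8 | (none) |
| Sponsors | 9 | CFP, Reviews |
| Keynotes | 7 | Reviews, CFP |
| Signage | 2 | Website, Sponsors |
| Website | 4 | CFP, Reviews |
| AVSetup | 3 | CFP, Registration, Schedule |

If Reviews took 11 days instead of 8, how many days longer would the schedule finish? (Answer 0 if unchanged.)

3

Critical path before the change: Reviews→Sponsors→Catering = 8+9+6 = 23 giving 23 days.
Reviews is on the critical path; changing it to 11 makes that path 26 days.
No other chain overtakes it, so the finish is 26 days.
Change in finish: 26 − 23 = +3 days.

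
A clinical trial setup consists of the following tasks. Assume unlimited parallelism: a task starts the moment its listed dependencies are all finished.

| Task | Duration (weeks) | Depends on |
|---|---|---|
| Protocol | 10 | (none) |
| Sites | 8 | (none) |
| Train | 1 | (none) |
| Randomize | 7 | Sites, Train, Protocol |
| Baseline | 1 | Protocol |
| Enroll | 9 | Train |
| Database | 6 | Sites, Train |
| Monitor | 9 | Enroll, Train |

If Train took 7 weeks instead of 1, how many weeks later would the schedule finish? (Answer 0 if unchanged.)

Baseline: Train→Enroll→Monitor = 1+9+9 = 19 → 19 weeks.
Since Train is critical, the +6 change carries straight to that chain (now 25 weeks).
That remains the longest chain; total 25 weeks.
Change in finish: 25 − 19 = +6 weeks.

6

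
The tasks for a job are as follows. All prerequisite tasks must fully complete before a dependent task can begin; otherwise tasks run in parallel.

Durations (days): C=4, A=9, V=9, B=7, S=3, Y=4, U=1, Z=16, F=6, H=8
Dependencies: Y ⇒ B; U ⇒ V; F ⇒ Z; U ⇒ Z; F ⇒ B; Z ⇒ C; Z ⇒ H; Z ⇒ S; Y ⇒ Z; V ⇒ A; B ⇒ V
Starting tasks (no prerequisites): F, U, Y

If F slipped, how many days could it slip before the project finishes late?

0

F→B→V→A = 6+7+9+9 = 31 sets the makespan at 31 days.
F finishes as early as 6 and must finish by 6.
So F can slip 6 − 6 = 0 days.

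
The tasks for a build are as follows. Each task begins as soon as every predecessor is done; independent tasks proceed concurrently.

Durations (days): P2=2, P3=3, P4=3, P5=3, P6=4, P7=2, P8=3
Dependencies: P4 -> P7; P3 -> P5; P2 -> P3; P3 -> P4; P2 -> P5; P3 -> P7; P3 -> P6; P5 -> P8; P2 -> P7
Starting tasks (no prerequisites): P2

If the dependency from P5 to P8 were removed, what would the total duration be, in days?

10

Original critical path: P2→P3→P5→P8 = 2+3+3+3 = 11 ⇒ 11 days.
Without P5→P8, P8's earliest start moves from 8 to 0.
New critical path: P2→P3→P4→P7 = 2+3+3+2 = 10 ⇒ 10 days.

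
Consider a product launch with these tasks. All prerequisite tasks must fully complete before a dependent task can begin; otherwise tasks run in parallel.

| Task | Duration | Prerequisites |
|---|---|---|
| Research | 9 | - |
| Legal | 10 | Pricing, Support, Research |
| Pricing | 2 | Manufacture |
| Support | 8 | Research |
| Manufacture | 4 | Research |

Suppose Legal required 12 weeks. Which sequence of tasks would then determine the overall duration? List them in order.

Research, Support, Legal

Actual critical path: Research→Support→Legal = 9+8+10 = 27 ⇒ 27 weeks.
Since Legal is critical, the +2 change carries straight to that chain (now 29 weeks).
The critical path is still Research→Support→Legal; finish is now 29 weeks.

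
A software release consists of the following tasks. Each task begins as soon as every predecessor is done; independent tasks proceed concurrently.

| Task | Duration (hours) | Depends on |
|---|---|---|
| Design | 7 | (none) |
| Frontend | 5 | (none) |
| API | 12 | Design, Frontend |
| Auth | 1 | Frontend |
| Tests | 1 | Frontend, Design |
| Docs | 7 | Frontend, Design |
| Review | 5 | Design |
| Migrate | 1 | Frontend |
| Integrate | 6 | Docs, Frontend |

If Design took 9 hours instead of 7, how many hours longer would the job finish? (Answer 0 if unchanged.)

2

Actual critical path: Design→Docs→Integrate = 7+7+6 = 20 ⇒ 20 hours.
Design lies on that path, so at 9 hours the path becomes 22 hours.
That remains the longest chain; total 22 hours.
Change in finish: 22 − 20 = +2 hours.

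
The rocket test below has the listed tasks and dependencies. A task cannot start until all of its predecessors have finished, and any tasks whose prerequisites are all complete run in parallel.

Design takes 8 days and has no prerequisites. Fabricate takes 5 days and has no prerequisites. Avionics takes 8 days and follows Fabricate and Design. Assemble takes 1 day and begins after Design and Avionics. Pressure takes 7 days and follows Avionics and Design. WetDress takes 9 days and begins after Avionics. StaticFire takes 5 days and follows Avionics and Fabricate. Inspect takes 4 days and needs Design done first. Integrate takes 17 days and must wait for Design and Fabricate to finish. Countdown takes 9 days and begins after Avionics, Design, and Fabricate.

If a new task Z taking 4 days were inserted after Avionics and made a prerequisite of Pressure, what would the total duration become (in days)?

Originally the job takes 25 days.
With Z inserted, Pressure now waits for max(Avionics, Design, Z).
New critical path: Design→Avionics→Z→Pressure = 8+8+4+7 = 27 ⇒ 27 days.

27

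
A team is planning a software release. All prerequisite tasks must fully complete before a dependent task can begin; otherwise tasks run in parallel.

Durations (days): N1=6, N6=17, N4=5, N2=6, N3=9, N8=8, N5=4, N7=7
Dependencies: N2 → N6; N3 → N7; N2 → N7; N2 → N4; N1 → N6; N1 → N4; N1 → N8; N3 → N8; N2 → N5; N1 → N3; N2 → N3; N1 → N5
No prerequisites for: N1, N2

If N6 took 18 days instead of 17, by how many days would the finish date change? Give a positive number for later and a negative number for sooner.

As given, the longest chain is N1→N6 = 6+17 = 23, so the finish is 23 days.
N6 is on the critical path; changing it to 18 makes that path 24 days.
No other chain overtakes it, so the finish is 24 days.
Change in finish: 24 − 23 = +1 days.

1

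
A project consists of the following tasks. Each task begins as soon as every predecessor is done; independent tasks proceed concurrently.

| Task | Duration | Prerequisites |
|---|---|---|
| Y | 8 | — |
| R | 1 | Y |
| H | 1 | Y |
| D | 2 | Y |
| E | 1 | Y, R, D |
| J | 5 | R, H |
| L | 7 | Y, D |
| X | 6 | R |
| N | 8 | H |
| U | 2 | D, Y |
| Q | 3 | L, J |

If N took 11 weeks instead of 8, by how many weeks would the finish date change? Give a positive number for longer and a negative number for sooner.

The binding path is Y→D→L→Q = 8+2+7+3 = 20; finish at 20 weeks.
N has 3 weeks of float (longest path through it is 17).
New critical path: Y→H→N = 8+1+11 = 20 ⇒ 20 weeks.
Change in finish: 20 − 20 = +0 weeks.

0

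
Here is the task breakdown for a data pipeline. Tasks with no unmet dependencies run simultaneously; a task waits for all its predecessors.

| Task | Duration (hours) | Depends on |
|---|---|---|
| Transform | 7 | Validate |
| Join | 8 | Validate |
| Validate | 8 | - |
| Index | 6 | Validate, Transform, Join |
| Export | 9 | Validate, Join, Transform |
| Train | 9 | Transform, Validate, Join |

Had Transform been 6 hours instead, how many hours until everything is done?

25

The binding path is Validate→Join→Train = 8+8+9 = 25; finish at 25 hours.
Transform is off the critical path — its longest chain is 24 hours, giving 1 of slack.
That remains the longest chain; total 25 hours.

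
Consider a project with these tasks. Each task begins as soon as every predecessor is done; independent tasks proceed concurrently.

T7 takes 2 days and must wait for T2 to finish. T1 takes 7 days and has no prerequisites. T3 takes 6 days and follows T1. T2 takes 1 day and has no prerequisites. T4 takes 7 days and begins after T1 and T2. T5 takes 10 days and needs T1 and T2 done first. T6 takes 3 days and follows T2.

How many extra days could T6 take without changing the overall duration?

Critical path: T1→T5 = 7+10 = 17, so the finish is 17 days.
T6 finishes as early as 4 and must finish by 17.
Float = 17 − 4 = 13.

13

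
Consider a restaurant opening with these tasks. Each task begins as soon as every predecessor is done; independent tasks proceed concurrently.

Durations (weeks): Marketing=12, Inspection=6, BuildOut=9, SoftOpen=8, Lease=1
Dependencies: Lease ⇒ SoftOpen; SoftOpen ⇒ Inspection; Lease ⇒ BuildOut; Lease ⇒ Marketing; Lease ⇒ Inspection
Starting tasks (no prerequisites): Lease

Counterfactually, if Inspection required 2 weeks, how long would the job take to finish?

13

The binding path is Lease→SoftOpen→Inspection = 1+8+6 = 15; finish at 15 weeks.
Since Inspection is critical, the -4 change carries straight to that chain (now 11 weeks).
New critical path: Lease→Marketing = 1+12 = 13 ⇒ 13 weeks.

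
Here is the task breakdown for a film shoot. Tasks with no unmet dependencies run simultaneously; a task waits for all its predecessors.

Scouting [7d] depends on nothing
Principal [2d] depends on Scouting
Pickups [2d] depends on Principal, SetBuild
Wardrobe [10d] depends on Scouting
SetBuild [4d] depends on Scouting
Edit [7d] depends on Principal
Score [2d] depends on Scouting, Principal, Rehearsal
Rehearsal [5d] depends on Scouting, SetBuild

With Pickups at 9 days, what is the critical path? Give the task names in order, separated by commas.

Critical path before the change: Scouting→SetBuild→Rehearsal→Score = 7+4+5+2 = 18 giving 18 days.
Pickups has 5 days of float (longest path through it is 13).
New critical path: Scouting→SetBuild→Pickups = 7+4+9 = 20 ⇒ 20 days.

Scouting, SetBuild, Pickups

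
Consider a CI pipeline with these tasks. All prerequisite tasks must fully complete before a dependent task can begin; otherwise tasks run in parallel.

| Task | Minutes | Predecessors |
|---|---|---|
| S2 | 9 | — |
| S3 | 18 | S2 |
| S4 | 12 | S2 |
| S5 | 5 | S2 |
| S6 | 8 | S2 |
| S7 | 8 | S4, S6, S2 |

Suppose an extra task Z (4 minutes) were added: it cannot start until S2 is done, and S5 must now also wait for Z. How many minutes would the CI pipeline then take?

29

Originally the CI pipeline takes 29 minutes.
With Z inserted, S5 now waits for max(S2, Z).
New critical path: S2→S4→S7 = 9+12+8 = 29 ⇒ 29 minutes.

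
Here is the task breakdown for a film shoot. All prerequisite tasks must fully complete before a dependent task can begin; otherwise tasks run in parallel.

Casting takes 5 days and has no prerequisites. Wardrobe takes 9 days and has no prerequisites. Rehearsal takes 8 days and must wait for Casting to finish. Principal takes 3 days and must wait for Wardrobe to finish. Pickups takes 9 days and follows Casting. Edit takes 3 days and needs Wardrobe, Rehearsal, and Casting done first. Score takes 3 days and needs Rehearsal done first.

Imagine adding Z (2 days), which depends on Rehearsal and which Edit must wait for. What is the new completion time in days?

18

Originally the job takes 16 days.
With Z inserted, Edit now waits for max(Wardrobe, Rehearsal, Casting, Z).
New critical path: Casting→Rehearsal→Z→Edit = 5+8+2+3 = 18 ⇒ 18 days.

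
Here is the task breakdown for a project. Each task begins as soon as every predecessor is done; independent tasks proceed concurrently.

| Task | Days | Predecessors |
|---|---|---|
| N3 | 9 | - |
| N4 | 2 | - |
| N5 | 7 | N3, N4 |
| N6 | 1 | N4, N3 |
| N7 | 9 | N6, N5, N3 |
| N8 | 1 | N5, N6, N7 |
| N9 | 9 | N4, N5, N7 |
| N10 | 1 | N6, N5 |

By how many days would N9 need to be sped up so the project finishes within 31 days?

3

Current finish: 34 days; target: 31.
N9 is on every critical path, so each day cut from N9 cuts the finish by one (this holds down to a finish of 26).
Need 34 − 31 = 3 days off N9 → N9 becomes 6 days, finish becomes 31.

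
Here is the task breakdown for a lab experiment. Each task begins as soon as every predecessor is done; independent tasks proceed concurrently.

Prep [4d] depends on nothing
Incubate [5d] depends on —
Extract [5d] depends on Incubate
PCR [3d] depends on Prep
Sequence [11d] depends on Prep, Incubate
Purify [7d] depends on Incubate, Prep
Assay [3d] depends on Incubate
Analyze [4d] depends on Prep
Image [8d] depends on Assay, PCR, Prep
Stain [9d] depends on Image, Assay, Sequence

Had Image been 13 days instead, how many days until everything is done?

Actual critical path: Incubate→Assay→Image→Stain = 5+3+8+9 = 25 ⇒ 25 days.
Since Image is critical, the +5 change carries straight to that chain (now 30 days).
No other chain overtakes it, so the finish is 30 days.

30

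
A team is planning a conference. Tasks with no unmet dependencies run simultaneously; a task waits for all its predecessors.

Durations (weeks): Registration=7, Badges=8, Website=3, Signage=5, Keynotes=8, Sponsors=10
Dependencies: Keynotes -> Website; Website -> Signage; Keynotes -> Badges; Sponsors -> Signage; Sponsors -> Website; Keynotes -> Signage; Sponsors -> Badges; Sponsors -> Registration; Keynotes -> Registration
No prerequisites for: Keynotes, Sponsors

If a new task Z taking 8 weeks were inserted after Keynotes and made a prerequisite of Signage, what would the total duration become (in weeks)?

Originally the schedule takes 18 weeks.
With Z inserted, Signage now waits for max(Keynotes, Sponsors, Website, Z).
New critical path: Keynotes→Z→Signage = 8+8+5 = 21 ⇒ 21 weeks.

21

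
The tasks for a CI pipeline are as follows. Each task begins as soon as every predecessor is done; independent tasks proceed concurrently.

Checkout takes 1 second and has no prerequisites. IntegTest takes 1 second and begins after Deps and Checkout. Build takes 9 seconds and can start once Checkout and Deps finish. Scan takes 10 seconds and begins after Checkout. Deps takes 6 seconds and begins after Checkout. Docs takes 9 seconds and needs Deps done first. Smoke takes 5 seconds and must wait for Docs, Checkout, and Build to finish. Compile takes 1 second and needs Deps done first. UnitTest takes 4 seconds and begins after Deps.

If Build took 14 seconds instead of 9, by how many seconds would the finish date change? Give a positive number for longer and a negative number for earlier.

The binding path is Checkout→Deps→Build→Smoke = 1+6+9+5 = 21; finish at 21 seconds.
Build lies on that path, so at 14 seconds the path becomes 26 seconds.
No other chain overtakes it, so the finish is 26 seconds.
Change in finish: 26 − 21 = +5 seconds.

5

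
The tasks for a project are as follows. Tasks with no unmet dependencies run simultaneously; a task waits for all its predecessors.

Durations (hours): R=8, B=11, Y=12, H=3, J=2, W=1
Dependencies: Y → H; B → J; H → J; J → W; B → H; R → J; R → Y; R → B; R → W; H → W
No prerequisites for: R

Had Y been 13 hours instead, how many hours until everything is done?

27

As given, the longest chain is R→Y→H→J→W = 8+12+3+2+1 = 26, so the finish is 26 hours.
Y lies on that path, so at 13 hours the path becomes 27 hours.
No other chain overtakes it, so the finish is 27 hours.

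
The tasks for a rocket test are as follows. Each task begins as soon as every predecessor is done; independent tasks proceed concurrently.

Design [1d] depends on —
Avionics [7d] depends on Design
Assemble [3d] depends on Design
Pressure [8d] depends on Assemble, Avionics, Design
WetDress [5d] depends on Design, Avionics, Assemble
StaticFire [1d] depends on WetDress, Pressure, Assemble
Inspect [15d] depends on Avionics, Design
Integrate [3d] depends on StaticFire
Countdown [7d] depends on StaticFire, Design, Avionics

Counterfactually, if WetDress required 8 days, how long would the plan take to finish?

The binding path is Design→Avionics→Pressure→StaticFire→Countdown = 1+7+8+1+7 = 24; finish at 24 days.
WetDress has 3 days of float (longest path through it is 21).
No other chain overtakes it, so the finish is 24 days.

24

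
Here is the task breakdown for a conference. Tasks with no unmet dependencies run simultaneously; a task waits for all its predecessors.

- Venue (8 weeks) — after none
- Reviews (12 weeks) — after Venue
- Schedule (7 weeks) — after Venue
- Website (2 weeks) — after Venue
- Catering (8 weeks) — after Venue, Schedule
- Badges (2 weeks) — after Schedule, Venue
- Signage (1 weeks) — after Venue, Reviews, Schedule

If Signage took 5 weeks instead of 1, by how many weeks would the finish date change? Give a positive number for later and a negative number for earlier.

As given, the longest chain is Venue→Schedule→Catering = 8+7+8 = 23, so the finish is 23 weeks.
Signage has 2 weeks of float (longest path through it is 21).
The binding chain switches to Venue→Reviews→Signage = 8+12+5 = 25; finish 25 weeks.
Change in finish: 25 − 23 = +2 weeks.

2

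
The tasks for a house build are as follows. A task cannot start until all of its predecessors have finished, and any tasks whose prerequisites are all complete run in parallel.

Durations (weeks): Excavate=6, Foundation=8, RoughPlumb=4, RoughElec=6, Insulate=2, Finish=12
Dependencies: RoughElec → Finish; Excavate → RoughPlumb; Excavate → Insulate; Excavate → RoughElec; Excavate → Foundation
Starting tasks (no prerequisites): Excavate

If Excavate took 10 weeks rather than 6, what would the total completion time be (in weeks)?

28

Actual critical path: Excavate→RoughElec→Finish = 6+6+12 = 24 ⇒ 24 weeks.
Excavate lies on that path, so at 10 weeks the path becomes 28 weeks.
The critical path is still Excavate→RoughElec→Finish; finish is now 28 weeks.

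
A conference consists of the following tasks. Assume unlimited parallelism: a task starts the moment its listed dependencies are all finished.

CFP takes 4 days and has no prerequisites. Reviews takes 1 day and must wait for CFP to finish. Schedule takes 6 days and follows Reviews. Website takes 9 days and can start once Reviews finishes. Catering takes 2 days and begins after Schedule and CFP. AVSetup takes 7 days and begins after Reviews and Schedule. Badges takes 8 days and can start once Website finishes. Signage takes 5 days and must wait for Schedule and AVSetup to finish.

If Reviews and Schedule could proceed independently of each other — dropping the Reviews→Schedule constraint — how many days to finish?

22

With the dependency in place, CFP→Reviews→Schedule→AVSetup→Signage = 4+1+6+7+5 = 23 sets the finish at 23 days.
Without Reviews→Schedule, Schedule's earliest start moves from 5 to 0.
New critical path: CFP→Reviews→Website→Badges = 4+1+9+8 = 22 ⇒ 22 days.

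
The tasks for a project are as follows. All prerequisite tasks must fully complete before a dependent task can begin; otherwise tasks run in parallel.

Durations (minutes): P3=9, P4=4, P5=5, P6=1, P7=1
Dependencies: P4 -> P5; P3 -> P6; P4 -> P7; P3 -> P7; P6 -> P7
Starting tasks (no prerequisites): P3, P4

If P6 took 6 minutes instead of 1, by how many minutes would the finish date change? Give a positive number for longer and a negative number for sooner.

5

Critical path before the change: P3→P6→P7 = 9+1+1 = 11 giving 11 minutes.
Since P6 is critical, the +5 change carries straight to that chain (now 16 minutes).
No other chain overtakes it, so the finish is 16 minutes.
Change in finish: 16 − 11 = +5 minutes.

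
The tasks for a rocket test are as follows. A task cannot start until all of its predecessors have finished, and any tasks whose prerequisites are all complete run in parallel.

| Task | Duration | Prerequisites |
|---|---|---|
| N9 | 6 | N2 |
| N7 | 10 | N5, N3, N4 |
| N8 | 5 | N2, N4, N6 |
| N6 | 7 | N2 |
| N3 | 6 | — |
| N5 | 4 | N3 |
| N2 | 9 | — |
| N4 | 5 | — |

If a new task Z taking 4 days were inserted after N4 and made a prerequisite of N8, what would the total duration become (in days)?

Originally the rocket test takes 21 days.
With Z inserted, N8 now waits for max(N2, N4, N6, Z).
New critical path: N2→N6→N8 = 9+7+5 = 21 ⇒ 21 days.

21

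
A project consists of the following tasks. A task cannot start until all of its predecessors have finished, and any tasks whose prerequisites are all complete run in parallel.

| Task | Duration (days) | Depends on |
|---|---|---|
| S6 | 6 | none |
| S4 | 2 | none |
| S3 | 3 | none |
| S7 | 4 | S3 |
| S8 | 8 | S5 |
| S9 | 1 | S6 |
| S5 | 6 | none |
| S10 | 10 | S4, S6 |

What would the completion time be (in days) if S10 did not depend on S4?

Before: longest chain S6→S10 = 6+10 = 16, finish 16.
Dropping S4→S10 doesn't change S10's earliest start (6); another predecessor still binds.
The longest chain is now S6→S10 = 6+10 = 16, so the project takes 16 days.

16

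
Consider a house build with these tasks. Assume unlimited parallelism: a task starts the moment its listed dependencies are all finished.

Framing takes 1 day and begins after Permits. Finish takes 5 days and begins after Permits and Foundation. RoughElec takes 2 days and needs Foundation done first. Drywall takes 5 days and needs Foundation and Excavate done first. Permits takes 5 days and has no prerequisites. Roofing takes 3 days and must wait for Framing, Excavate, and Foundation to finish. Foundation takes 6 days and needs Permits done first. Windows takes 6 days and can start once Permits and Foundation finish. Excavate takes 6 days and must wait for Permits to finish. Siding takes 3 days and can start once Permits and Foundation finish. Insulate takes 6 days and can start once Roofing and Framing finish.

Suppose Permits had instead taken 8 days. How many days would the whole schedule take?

23

Critical path before the change: Permits→Excavate→Roofing→Insulate = 5+6+3+6 = 20 giving 20 days.
Permits lies on that path, so at 8 days the path becomes 23 days.
The critical path is still Permits→Excavate→Roofing→Insulate; finish is now 23 days.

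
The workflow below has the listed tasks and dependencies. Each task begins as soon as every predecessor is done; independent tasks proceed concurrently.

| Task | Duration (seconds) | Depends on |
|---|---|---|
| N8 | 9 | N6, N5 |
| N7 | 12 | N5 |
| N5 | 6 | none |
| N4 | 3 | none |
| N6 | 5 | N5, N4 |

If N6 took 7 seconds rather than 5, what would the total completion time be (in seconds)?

The binding path is N5→N6→N8 = 6+5+9 = 20; finish at 20 seconds.
N6 lies on that path, so at 7 seconds the path becomes 22 seconds.
No other chain overtakes it, so the finish is 22 seconds.

22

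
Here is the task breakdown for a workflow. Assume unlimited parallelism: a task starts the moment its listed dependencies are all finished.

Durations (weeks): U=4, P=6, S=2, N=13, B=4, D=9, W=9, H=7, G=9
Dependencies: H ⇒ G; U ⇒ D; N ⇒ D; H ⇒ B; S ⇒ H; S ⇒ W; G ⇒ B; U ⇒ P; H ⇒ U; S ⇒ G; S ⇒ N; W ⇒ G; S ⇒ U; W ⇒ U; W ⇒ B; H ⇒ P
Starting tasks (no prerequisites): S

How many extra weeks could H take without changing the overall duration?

S→W→U→D = 2+9+4+9 = 24 sets the makespan at 24 weeks.
H finishes as early as 9 and must finish by 11.
Float = 24 − 22 = 2.

2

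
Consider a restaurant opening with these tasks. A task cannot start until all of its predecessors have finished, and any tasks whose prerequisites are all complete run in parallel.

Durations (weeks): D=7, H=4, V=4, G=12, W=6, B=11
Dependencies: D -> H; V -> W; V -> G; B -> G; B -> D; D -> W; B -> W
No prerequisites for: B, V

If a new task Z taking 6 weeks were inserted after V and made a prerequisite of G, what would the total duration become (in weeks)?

Originally the restaurant opening takes 24 weeks.
With Z inserted, G now waits for max(B, V, Z).
New critical path: B→D→W = 11+7+6 = 24 ⇒ 24 weeks.

24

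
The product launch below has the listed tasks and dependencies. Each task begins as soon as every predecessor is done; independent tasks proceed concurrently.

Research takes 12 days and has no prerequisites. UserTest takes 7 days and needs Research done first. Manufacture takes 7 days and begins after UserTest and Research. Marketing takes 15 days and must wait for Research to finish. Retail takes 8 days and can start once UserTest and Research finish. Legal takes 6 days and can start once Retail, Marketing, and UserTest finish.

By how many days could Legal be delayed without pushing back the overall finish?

The longest chain is Research→UserTest→Retail→Legal = 12+7+8+6 = 33; overall finish 33 days.
Legal finishes as early as 33 and must finish by 33.
Slack of Legal = 27 − 27 = 0 days.

0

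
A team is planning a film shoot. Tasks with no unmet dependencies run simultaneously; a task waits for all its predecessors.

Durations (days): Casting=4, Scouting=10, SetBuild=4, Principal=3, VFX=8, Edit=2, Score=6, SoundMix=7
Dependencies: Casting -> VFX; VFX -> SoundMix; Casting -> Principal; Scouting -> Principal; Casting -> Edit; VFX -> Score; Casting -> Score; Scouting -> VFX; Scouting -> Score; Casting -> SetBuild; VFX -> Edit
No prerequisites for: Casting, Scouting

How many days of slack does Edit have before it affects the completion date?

5

Critical path: Scouting→VFX→SoundMix = 10+8+7 = 25, so the finish is 25 days.
Longest path through Edit: 20 days (earliest finish 20, latest finish 25).
Slack of Edit = 23 − 18 = 5 days.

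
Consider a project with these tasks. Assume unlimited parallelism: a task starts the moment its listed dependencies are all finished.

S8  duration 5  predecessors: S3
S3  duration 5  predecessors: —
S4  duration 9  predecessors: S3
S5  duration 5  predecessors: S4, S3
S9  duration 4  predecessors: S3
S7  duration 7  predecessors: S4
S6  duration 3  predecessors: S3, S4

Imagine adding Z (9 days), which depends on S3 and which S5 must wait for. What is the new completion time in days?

21

Originally the project takes 21 days.
With Z inserted, S5 now waits for max(S4, S3, Z).
New critical path: S3→S4→S7 = 5+9+7 = 21 ⇒ 21 days.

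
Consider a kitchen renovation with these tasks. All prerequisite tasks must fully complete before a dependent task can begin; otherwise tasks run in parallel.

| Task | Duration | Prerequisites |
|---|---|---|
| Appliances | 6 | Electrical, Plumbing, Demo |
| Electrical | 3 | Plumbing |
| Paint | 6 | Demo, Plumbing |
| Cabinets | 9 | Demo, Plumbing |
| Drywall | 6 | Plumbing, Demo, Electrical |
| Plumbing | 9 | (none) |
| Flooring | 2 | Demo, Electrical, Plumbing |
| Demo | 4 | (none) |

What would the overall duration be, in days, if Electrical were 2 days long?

18

Baseline: Plumbing→Electrical→Drywall = 9+3+6 = 18 → 18 days.
Electrical lies on that path, so at 2 days the path becomes 17 days.
The binding chain switches to Plumbing→Cabinets = 9+9 = 18; finish 18 days.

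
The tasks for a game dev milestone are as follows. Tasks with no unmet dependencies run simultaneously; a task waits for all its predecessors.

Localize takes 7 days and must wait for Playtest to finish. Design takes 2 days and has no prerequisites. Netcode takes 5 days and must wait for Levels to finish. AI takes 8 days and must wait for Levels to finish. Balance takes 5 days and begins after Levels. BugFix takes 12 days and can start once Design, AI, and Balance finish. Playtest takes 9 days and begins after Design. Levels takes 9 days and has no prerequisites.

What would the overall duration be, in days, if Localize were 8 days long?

29

Actual critical path: Levels→AI→BugFix = 9+8+12 = 29 ⇒ 29 days.
The longest path through Localize is only 18 days, so Localize has float 11.
The critical path is still Levels→AI→BugFix; finish is now 29 days.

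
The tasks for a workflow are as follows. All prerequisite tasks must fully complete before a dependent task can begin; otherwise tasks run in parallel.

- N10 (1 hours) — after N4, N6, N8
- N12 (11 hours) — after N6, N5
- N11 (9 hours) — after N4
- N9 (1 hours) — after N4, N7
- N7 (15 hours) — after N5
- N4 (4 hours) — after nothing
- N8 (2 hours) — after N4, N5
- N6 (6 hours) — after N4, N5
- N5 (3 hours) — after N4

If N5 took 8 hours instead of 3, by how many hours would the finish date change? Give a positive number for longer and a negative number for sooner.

5

Critical path before the change: N4→N5→N6→N12 = 4+3+6+11 = 24 giving 24 hours.
N5 is on the critical path; changing it to 8 makes that path 29 hours.
No other chain overtakes it, so the finish is 29 hours.
Change in finish: 29 − 24 = +5 hours.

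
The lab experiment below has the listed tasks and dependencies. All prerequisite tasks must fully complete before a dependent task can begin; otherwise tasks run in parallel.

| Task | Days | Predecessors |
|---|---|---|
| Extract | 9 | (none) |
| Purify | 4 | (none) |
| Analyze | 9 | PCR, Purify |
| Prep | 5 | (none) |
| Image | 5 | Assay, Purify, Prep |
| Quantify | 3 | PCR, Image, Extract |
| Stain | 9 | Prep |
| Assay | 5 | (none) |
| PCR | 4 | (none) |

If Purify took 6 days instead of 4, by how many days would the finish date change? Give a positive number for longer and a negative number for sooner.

Baseline: Prep→Stain = 5+9 = 14 → 14 days.
Purify is off the critical path — its longest chain is 13 days, giving 1 of slack.
Now Purify→Analyze = 6+9 = 15 is longest, so the finish becomes 15 days.
Change in finish: 15 − 14 = +1 days.

1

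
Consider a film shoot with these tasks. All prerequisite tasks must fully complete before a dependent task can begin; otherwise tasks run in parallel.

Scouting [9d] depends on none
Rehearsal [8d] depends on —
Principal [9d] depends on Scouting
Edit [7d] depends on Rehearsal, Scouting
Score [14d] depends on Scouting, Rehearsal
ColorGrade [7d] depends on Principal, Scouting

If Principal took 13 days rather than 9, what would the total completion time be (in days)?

29

Baseline: Scouting→Principal→ColorGrade = 9+9+7 = 25 → 25 days.
Since Principal is critical, the +4 change carries straight to that chain (now 29 days).
The critical path is still Scouting→Principal→ColorGrade; finish is now 29 days.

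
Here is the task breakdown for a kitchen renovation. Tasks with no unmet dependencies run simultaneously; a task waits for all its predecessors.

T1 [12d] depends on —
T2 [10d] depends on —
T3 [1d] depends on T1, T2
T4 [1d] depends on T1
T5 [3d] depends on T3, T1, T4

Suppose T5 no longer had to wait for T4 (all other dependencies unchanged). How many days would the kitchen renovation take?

Original critical path: T1→T3→T5 = 12+1+3 = 16 ⇒ 16 days.
Dropping T4→T5 doesn't change T5's earliest start (13); another predecessor still binds.
New critical path: T1→T3→T5 = 12+1+3 = 16 ⇒ 16 days.

16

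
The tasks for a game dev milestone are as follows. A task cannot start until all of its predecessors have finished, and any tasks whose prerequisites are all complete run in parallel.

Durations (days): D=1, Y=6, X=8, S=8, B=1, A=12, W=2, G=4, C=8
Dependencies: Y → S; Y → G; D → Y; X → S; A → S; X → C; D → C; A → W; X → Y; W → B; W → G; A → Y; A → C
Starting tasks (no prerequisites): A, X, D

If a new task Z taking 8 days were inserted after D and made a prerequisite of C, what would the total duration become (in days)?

26

Originally the plan takes 26 days.
With Z inserted, C now waits for max(D, A, X, Z).
New critical path: A→Y→S = 12+6+8 = 26 ⇒ 26 days.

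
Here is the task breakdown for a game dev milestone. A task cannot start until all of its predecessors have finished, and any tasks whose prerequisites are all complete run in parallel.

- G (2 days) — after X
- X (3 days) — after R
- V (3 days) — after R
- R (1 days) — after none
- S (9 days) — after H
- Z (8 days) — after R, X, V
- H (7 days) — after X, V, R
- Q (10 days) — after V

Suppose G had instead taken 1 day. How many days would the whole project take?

20

Actual critical path: R→X→H→S = 1+3+7+9 = 20 ⇒ 20 days.
The longest path through G is only 6 days, so G has float 14.
That remains the longest chain; total 20 days.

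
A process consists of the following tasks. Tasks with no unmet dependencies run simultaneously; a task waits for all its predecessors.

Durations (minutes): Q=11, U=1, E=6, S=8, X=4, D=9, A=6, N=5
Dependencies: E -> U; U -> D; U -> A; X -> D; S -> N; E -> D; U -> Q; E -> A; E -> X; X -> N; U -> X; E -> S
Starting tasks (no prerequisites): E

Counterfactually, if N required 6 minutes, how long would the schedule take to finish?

20

Critical path before the change: E→U→X→D = 6+1+4+9 = 20 giving 20 minutes.
N is off the critical path — its longest chain is 19 minutes, giving 1 of slack.
That remains the longest chain; total 20 minutes.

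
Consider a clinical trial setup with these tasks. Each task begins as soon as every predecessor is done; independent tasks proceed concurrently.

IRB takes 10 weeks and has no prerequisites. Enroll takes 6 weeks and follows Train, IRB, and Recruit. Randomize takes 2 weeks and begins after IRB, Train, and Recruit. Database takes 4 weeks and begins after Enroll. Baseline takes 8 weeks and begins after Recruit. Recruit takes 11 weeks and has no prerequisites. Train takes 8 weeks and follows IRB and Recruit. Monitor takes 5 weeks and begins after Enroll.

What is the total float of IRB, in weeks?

Recruit→Train→Enroll→Monitor = 11+8+6+5 = 30 sets the makespan at 30 weeks.
Longest path through IRB: 29 weeks (earliest finish 10, latest finish 11).
So IRB can slip 11 − 10 = 1 week.

1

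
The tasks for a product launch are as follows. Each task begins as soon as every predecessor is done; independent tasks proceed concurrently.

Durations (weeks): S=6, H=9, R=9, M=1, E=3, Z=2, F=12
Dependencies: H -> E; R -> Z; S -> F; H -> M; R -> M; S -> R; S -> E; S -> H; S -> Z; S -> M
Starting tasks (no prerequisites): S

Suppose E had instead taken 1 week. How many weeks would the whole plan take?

18

As given, the longest chain is S→H→E = 6+9+3 = 18, so the finish is 18 weeks.
E is on the critical path; changing it to 1 makes that path 16 weeks.
New critical path: S→F = 6+12 = 18 ⇒ 18 weeks.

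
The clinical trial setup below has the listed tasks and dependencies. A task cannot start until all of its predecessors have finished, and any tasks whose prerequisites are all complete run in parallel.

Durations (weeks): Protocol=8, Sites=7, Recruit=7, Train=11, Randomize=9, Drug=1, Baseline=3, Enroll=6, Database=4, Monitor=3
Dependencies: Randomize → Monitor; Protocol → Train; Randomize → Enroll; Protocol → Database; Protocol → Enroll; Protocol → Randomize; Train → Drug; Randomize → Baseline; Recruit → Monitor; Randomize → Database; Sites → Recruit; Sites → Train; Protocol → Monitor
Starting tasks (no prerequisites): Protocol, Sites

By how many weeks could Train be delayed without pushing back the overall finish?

The longest chain is Protocol→Randomize→Enroll = 8+9+6 = 23; overall finish 23 weeks.
Longest path through Train: 20 weeks (earliest finish 19, latest finish 22).
Float = 23 − 20 = 3.

3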